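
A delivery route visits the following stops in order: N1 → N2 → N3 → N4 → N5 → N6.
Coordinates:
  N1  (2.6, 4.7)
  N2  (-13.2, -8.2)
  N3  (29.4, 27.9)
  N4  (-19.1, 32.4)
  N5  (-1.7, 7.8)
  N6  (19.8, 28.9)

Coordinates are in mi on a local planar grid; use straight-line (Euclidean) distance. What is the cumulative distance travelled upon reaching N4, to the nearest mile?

Leg distances:
N1→N2: 20.4 mi  (cumulative 20.4 mi)
N2→N3: 55.8 mi  (cumulative 76.2 mi)
N3→N4: 48.7 mi  (cumulative 124.9 mi)
Cumulative distance at N4 ≈ 125 mi.

125 mi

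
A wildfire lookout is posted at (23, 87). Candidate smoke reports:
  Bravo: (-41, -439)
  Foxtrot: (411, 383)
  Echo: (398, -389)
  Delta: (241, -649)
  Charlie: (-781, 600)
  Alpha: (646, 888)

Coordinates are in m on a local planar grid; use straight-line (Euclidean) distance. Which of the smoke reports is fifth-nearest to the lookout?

Distances from the lookout ((23, 87)):
Foxtrot: 488.0 m
Bravo: 529.9 m
Echo: 606.0 m
Delta: 767.6 m
Charlie: 953.7 m
Alpha: 1014.8 m
The fifth-nearest is Charlie at 953.7 m.

Charlie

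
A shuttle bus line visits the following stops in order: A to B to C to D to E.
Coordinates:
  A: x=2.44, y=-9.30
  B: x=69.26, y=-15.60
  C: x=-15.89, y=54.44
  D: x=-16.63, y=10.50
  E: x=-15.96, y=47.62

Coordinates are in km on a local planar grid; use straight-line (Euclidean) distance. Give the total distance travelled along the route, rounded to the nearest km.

Leg distances:
A→B: 67.1 km  (cumulative 67.1 km)
B→C: 110.3 km  (cumulative 177.4 km)
C→D: 43.9 km  (cumulative 221.3 km)
D→E: 37.1 km  (cumulative 258.4 km)
Total route length ≈ 258 km.

258 km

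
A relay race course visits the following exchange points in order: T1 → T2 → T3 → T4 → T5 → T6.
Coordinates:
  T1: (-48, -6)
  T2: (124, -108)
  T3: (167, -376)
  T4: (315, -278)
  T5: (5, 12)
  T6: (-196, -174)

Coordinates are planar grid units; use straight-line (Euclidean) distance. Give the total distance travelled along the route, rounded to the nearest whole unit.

1347

Leg distances:
T1→T2: 200.0  (cumulative 200.0)
T2→T3: 271.4  (cumulative 471.4)
T3→T4: 177.5  (cumulative 648.9)
T4→T5: 424.5  (cumulative 1073.4)
T5→T6: 273.9  (cumulative 1347.3)
Total route length ≈ 1347.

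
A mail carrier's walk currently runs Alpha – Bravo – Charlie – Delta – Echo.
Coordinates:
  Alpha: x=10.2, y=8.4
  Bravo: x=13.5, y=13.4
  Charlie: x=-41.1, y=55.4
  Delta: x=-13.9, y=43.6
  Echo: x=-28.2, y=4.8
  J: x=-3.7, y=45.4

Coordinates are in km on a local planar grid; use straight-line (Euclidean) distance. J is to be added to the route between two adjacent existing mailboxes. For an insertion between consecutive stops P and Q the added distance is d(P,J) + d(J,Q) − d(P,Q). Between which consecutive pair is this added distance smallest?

between Bravo and Charlie

Added distance for inserting J between each consecutive pair:
Alpha–Bravo: 69.9 km
Bravo–Charlie: 6.2 km
Charlie–Delta: 19.4 km
Delta–Echo: 16.4 km
Smallest added distance is 6.2 km, inserting between Bravo and Charlie.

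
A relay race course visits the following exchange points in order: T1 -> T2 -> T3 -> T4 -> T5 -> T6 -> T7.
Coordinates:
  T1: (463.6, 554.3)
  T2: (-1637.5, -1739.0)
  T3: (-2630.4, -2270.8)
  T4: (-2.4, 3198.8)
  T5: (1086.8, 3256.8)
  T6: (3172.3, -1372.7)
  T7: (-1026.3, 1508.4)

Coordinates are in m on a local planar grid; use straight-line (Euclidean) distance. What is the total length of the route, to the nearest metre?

Leg distances:
T1→T2: 3110.3 m  (cumulative 3110.3 m)
T2→T3: 1126.3 m  (cumulative 4236.6 m)
T3→T4: 6068.2 m  (cumulative 10304.8 m)
T4→T5: 1090.7 m  (cumulative 11395.6 m)
T5→T6: 5077.6 m  (cumulative 16473.1 m)
T6→T7: 5092.1 m  (cumulative 21565.2 m)
Total route length ≈ 21565 m.

21565 m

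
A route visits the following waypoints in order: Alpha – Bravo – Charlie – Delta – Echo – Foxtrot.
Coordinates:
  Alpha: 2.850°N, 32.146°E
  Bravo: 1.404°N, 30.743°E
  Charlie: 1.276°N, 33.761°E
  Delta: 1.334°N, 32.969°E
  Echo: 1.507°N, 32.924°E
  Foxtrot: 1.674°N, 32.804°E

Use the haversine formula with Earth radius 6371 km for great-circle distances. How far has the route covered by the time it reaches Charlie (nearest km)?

Leg distances:
Alpha→Bravo: 224.0 km  (cumulative 224.0 km)
Bravo→Charlie: 335.8 km  (cumulative 559.8 km)
Cumulative distance at Charlie ≈ 560 km.

560 km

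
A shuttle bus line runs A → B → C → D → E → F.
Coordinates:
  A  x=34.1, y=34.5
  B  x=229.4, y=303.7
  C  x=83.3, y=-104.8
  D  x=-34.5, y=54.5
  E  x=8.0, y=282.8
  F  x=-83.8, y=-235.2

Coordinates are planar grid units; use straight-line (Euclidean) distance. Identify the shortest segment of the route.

Leg distances:
A→B: 332.6
B→C: 433.8
C→D: 198.1
D→E: 232.2
E→F: 526.1
The shortest leg is C–D at 198.1.

C–D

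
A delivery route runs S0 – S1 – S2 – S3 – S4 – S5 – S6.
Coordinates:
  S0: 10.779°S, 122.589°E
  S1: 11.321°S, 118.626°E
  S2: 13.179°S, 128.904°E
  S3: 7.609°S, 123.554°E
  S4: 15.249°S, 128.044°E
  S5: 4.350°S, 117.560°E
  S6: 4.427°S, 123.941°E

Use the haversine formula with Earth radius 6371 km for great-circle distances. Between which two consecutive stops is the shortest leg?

Leg distances:
S0→S1: 436.7 km
S1→S2: 1135.7 km
S2→S3: 851.9 km
S3→S4: 980.2 km
S4→S5: 1668.5 km
S5→S6: 707.5 km
The shortest leg is S0–S1 at 436.7 km.

S0–S1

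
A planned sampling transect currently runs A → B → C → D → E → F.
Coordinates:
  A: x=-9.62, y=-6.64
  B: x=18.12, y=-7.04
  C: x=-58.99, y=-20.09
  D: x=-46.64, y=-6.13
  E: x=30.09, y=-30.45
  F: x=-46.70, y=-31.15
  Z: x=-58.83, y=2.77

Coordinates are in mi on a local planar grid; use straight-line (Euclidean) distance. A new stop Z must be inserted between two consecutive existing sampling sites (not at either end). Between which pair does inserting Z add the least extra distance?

Added distance for inserting Z between each consecutive pair:
A–B: 99.9 mi
B–C: 22.2 mi
C–D: 19.3 mi
D–E: 29.5 mi
E–F: 54.2 mi
Smallest added distance is 19.3 mi, inserting between C and D.

between C and D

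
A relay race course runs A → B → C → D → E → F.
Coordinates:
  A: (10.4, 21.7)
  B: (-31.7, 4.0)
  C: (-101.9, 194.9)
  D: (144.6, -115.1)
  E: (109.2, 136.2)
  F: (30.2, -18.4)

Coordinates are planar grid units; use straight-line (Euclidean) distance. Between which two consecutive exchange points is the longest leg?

C–D

Leg distances:
A→B: 45.7
B→C: 203.4
C→D: 396.1
D→E: 253.8
E→F: 173.6
The longest leg is C–D at 396.1.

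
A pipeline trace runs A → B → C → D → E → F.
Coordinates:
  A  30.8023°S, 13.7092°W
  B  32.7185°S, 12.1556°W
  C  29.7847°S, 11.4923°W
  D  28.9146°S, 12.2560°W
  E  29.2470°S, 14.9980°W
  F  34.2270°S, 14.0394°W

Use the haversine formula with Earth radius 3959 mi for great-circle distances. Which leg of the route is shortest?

Leg distances:
A→B: 160.8 mi
B→C: 206.5 mi
C→D: 75.7 mi
D→E: 167.2 mi
E→F: 348.7 mi
The shortest leg is C–D at 75.7 mi.

C–D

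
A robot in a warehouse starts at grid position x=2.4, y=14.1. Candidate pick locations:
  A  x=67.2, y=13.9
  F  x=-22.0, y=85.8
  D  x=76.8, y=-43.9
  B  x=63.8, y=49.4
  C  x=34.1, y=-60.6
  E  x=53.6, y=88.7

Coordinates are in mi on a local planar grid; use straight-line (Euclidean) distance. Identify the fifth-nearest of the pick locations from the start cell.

E

Distances from the start cell (x=2.4, y=14.1):
A: 64.8 mi
B: 70.8 mi
F: 75.7 mi
C: 81.1 mi
E: 90.5 mi
D: 94.3 mi
The fifth-nearest is E at 90.5 mi.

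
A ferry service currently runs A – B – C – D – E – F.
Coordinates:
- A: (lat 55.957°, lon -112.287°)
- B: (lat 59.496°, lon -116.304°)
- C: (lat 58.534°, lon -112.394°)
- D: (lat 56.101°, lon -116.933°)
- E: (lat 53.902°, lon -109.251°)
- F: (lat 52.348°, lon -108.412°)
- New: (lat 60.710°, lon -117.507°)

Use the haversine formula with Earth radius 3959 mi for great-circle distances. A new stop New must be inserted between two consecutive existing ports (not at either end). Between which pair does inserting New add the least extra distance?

between B and C

Added distance for inserting New between each consecutive pair:
A–B: 186.6 mi
B–C: 172.8 mi
C–D: 314.0 mi
D–E: 540.6 mi
E–F: 1121.0 mi
Smallest added distance is 172.8 mi, inserting between B and C.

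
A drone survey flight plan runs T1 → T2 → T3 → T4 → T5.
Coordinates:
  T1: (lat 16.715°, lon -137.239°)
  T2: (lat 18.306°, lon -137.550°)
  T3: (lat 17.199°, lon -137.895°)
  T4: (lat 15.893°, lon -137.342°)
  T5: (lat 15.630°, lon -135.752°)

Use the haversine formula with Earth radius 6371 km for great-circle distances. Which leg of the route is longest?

Leg distances:
T1→T2: 180.0 km
T2→T3: 128.4 km
T3→T4: 156.7 km
T4→T5: 172.6 km
The longest leg is T1–T2 at 180.0 km.

T1–T2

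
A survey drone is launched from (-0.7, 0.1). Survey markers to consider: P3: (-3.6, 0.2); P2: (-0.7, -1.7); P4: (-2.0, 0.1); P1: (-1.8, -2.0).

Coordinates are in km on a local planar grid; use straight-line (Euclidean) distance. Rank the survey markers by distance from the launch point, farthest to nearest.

P3, P1, P2, P4

Distance from the launch point at (-0.7, 0.1) to each:
P3 (-3.6, 0.2): 2.9 km
P1 (-1.8, -2.0): 2.4 km
P2 (-0.7, -1.7): 1.8 km
P4 (-2.0, 0.1): 1.3 km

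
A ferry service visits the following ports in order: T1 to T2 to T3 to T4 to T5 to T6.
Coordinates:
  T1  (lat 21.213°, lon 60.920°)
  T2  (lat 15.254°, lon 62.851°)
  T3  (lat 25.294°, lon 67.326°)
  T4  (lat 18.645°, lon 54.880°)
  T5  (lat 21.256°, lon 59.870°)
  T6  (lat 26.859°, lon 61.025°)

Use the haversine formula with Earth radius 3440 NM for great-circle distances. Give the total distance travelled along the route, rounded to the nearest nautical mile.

2491 NM

Leg distances:
T1→T2: 374.3 NM  (cumulative 374.3 NM)
T2→T3: 653.2 NM  (cumulative 1027.5 NM)
T3→T4: 799.1 NM  (cumulative 1826.6 NM)
T4→T5: 322.3 NM  (cumulative 2148.8 NM)
T5→T6: 342.3 NM  (cumulative 2491.1 NM)
Total route length ≈ 2491 NM.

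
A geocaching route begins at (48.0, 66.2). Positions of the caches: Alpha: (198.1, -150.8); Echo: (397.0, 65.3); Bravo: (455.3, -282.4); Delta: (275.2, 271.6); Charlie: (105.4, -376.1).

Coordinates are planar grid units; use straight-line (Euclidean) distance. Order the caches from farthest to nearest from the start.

Distance from the start at (48.0, 66.2) to each:
Bravo (455.3, -282.4): 536.1
Charlie (105.4, -376.1): 446.0
Echo (397.0, 65.3): 349.0
Delta (275.2, 271.6): 306.3
Alpha (198.1, -150.8): 263.9

Bravo, Charlie, Echo, Delta, Alpha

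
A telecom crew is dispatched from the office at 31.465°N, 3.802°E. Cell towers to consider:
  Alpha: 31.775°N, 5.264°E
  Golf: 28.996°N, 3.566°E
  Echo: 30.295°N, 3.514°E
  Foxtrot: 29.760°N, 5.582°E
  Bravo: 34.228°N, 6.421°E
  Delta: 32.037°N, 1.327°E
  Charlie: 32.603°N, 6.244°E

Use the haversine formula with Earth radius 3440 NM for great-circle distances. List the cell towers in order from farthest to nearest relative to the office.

Computing each great-circle distance from 31.465°N, 3.802°E:
Bravo 34.228°N, 6.421°E: 212.0 NM
Golf 28.996°N, 3.566°E: 148.7 NM
Charlie 32.603°N, 6.244°E: 141.8 NM
Foxtrot 29.760°N, 5.582°E: 137.6 NM
Delta 32.037°N, 1.327°E: 130.9 NM
Alpha 31.775°N, 5.264°E: 77.0 NM
Echo 30.295°N, 3.514°E: 71.8 NM

Bravo, Golf, Charlie, Foxtrot, Delta, Alpha, Echo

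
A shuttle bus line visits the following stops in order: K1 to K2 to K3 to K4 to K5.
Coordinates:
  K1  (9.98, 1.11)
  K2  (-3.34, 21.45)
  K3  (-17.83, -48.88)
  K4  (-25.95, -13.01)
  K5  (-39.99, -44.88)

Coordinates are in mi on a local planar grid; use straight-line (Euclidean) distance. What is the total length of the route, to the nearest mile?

Leg distances:
K1→K2: 24.3 mi  (cumulative 24.3 mi)
K2→K3: 71.8 mi  (cumulative 96.1 mi)
K3→K4: 36.8 mi  (cumulative 132.9 mi)
K4→K5: 34.8 mi  (cumulative 167.7 mi)
Total route length ≈ 168 mi.

168 mi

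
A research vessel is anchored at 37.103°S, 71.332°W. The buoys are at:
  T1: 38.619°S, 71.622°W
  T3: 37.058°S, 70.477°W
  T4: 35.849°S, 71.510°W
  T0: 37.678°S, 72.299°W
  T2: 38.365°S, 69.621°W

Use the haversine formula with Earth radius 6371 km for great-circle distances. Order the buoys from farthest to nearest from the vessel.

Distances from the vessel:
T2 38.365°S, 69.621°W: 205.7 km
T1 38.619°S, 71.622°W: 170.5 km
T4 35.849°S, 71.510°W: 140.3 km
T0 37.678°S, 72.299°W: 106.7 km
T3 37.058°S, 70.477°W: 76.0 km

T2, T1, T4, T0, T3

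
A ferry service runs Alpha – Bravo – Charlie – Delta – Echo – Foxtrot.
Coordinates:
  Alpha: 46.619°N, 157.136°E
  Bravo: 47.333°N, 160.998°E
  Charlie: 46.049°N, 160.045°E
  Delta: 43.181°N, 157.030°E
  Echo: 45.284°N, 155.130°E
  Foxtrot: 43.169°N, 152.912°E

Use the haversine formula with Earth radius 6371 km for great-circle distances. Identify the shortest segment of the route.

Leg distances:
Alpha→Bravo: 303.5 km
Bravo→Charlie: 160.2 km
Charlie→Delta: 398.2 km
Delta→Echo: 278.5 km
Echo→Foxtrot: 294.2 km
The shortest leg is Bravo–Charlie at 160.2 km.

Bravo–Charlie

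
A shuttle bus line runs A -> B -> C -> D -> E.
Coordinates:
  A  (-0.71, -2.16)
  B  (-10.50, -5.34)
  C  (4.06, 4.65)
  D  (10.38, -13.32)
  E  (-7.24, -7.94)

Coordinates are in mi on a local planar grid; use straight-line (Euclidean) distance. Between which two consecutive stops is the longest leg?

C–D

Leg distances:
A→B: 10.3 mi
B→C: 17.7 mi
C→D: 19.0 mi
D→E: 18.4 mi
The longest leg is C–D at 19.0 mi.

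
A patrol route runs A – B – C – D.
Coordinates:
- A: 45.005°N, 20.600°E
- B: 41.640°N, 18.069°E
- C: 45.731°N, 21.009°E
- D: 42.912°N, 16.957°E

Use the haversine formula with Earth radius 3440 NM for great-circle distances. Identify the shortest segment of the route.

Leg distances:
A→B: 230.3 NM
B→C: 276.8 NM
C→D: 242.7 NM
The shortest leg is A–B at 230.3 NM.

A–B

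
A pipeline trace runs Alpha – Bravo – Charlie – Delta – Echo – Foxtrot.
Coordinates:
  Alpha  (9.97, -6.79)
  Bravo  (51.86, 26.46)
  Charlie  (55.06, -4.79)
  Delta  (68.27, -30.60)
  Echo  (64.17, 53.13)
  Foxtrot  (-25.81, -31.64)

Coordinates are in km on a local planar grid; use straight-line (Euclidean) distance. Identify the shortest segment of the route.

Charlie–Delta

Leg distances:
Alpha→Bravo: 53.5 km
Bravo→Charlie: 31.4 km
Charlie→Delta: 29.0 km
Delta→Echo: 83.8 km
Echo→Foxtrot: 123.6 km
The shortest leg is Charlie–Delta at 29.0 km.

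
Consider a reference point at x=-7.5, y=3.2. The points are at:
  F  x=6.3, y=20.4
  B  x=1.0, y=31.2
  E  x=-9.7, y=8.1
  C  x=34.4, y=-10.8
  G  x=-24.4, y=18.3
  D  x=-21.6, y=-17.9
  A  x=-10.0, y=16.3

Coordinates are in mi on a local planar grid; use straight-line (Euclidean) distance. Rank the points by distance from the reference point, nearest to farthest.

E, A, F, G, D, B, C

Distances from the reference point:
E x=-9.7, y=8.1: 5.4 mi
A x=-10.0, y=16.3: 13.3 mi
F x=6.3, y=20.4: 22.1 mi
G x=-24.4, y=18.3: 22.7 mi
D x=-21.6, y=-17.9: 25.4 mi
B x=1.0, y=31.2: 29.3 mi
C x=34.4, y=-10.8: 44.2 mi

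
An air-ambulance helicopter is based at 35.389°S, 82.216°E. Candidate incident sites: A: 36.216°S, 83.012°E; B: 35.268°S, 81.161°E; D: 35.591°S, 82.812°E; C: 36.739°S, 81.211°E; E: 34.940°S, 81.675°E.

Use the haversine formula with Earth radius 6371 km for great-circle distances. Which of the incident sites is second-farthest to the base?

A

Distances from the base (35.389°S, 82.216°E):
C: 175.2 km
A: 116.7 km
B: 96.6 km
E: 70.1 km
D: 58.4 km
The second-farthest is A at 116.7 km.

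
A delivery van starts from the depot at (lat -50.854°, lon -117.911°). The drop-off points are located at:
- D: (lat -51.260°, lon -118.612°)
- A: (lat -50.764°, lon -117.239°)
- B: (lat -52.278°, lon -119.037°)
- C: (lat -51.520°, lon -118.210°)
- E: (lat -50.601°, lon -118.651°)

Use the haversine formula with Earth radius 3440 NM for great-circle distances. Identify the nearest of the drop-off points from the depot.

A

Distances from the depot ((lat -50.854°, lon -117.911°)):
A: 26.1 NM
E: 32.0 NM
D: 36.0 NM
C: 41.5 NM
B: 95.3 NM
The nearest is A at 26.1 NM.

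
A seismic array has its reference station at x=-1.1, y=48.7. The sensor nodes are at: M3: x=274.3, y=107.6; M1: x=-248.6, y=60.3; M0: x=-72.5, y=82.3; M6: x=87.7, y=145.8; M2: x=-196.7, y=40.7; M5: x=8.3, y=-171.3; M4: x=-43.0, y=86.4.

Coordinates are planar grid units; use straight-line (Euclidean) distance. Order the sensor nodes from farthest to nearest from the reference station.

Distances from the reference station:
M3 x=274.3, y=107.6: 281.6
M1 x=-248.6, y=60.3: 247.8
M5 x=8.3, y=-171.3: 220.2
M2 x=-196.7, y=40.7: 195.8
M6 x=87.7, y=145.8: 131.6
M0 x=-72.5, y=82.3: 78.9
M4 x=-43.0, y=86.4: 56.4

M3, M1, M5, M2, M6, M0, M4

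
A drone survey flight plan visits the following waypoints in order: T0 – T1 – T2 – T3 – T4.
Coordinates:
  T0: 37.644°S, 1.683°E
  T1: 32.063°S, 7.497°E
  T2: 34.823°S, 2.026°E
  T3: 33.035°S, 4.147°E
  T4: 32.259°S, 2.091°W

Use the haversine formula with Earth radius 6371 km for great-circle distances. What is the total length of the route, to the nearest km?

2278 km

Leg distances:
T0→T1: 816.1 km  (cumulative 816.1 km)
T1→T2: 593.0 km  (cumulative 1409.1 km)
T2→T3: 278.9 km  (cumulative 1688.0 km)
T3→T4: 590.3 km  (cumulative 2278.3 km)
Total route length ≈ 2278 km.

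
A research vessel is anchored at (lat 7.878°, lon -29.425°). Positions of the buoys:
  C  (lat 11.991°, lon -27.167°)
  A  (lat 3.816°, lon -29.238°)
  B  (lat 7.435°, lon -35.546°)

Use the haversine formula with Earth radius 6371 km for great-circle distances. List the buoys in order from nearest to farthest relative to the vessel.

Distances from the vessel:
A (lat 3.816°, lon -29.238°): 452.1 km
C (lat 11.991°, lon -27.167°): 519.9 km
B (lat 7.435°, lon -35.546°): 676.3 km

A, C, B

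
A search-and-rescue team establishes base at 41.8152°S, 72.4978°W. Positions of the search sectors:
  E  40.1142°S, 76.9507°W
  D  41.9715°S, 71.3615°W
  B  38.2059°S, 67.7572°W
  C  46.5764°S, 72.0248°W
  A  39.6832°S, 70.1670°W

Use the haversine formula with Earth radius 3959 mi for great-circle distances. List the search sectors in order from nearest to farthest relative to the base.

D, A, E, C, B

Computing each great-circle distance from 41.8152°S, 72.4978°W:
D 41.9715°S, 71.3615°W: 59.4 mi
A 39.6832°S, 70.1670°W: 191.3 mi
E 40.1142°S, 76.9507°W: 260.3 mi
C 46.5764°S, 72.0248°W: 329.8 mi
B 38.2059°S, 67.7572°W: 353.6 mi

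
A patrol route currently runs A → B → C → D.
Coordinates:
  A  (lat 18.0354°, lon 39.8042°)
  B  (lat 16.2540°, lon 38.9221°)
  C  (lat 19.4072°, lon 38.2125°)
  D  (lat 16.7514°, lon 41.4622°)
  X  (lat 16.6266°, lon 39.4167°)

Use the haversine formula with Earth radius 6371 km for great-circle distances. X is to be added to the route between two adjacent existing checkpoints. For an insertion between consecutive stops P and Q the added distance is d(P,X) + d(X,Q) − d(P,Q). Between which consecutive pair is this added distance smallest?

Added distance for inserting X between each consecutive pair:
A–B: 9.9 km
B–C: 42.9 km
C–D: 99.7 km
Smallest added distance is 9.9 km, inserting between A and B.

between A and B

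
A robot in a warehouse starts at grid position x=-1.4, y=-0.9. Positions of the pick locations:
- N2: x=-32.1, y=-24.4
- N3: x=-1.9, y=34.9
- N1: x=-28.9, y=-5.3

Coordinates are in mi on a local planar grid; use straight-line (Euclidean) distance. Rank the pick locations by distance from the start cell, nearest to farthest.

N1, N3, N2

Computing each straight-line distance from x=-1.4, y=-0.9:
N1 x=-28.9, y=-5.3: 27.8 mi
N3 x=-1.9, y=34.9: 35.8 mi
N2 x=-32.1, y=-24.4: 38.7 mi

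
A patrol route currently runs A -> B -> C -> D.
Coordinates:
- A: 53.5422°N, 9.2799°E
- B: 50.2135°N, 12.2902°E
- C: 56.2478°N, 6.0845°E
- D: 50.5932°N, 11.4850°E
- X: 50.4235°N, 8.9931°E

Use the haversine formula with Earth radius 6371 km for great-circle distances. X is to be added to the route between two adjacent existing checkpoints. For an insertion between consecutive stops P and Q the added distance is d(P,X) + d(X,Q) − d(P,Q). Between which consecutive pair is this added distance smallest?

between B and C

Added distance for inserting X between each consecutive pair:
A–B: 158.8 km
B–C: 123.7 km
C–D: 129.9 km
Smallest added distance is 123.7 km, inserting between B and C.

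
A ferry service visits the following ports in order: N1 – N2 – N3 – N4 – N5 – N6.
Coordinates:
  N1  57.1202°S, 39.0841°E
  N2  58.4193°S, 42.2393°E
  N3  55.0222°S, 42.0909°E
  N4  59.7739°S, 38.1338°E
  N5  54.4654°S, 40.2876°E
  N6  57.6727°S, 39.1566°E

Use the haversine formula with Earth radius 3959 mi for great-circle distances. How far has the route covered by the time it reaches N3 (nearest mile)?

Leg distances:
N1→N2: 146.9 mi  (cumulative 146.9 mi)
N2→N3: 234.8 mi  (cumulative 381.7 mi)
Cumulative distance at N3 ≈ 382 mi.

382 mi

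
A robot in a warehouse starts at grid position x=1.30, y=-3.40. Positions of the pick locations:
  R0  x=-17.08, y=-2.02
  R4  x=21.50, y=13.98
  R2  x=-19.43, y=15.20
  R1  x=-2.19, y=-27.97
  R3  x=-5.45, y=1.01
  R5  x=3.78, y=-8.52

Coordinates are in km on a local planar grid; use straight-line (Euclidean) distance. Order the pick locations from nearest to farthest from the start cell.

Distances from the start cell:
R5 x=3.78, y=-8.52: 5.7 km
R3 x=-5.45, y=1.01: 8.1 km
R0 x=-17.08, y=-2.02: 18.4 km
R1 x=-2.19, y=-27.97: 24.8 km
R4 x=21.50, y=13.98: 26.6 km
R2 x=-19.43, y=15.20: 27.9 km

R5, R3, R0, R1, R4, R2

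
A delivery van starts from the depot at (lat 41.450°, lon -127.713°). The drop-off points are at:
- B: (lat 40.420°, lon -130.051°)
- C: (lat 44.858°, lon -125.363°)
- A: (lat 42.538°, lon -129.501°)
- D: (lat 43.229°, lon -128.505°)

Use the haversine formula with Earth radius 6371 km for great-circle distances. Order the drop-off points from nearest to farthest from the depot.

A, D, B, C

Distances from the depot:
A (lat 42.538°, lon -129.501°): 191.0 km
D (lat 43.229°, lon -128.505°): 208.2 km
B (lat 40.420°, lon -130.051°): 227.3 km
C (lat 44.858°, lon -125.363°): 424.1 km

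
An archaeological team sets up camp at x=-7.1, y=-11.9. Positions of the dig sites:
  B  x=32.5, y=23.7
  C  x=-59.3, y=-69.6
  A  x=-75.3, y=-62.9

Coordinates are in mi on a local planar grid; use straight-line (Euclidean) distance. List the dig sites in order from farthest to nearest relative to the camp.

Distances from the camp:
A x=-75.3, y=-62.9: 85.2 mi
C x=-59.3, y=-69.6: 77.8 mi
B x=32.5, y=23.7: 53.2 mi

A, C, B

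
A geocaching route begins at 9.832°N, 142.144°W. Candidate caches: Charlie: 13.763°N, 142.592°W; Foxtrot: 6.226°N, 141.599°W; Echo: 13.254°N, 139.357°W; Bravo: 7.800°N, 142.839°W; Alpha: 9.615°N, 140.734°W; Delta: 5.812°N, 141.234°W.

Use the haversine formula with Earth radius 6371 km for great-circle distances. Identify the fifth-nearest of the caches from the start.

Delta

Distances from the start (9.832°N, 142.144°W):
Alpha: 156.4 km
Bravo: 238.5 km
Foxtrot: 405.4 km
Charlie: 439.8 km
Delta: 458.1 km
Echo: 486.8 km
The fifth-nearest is Delta at 458.1 km.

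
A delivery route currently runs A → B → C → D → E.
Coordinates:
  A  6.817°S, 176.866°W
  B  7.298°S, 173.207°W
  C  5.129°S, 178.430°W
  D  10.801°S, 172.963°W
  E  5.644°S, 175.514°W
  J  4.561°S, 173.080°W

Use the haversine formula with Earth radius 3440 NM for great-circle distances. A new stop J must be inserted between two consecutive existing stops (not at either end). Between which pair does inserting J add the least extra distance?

between B and C

Added distance for inserting J between each consecutive pair:
A–B: 208.2 NM
B–C: 148.5 NM
C–D: 225.9 NM
D–E: 189.4 NM
Smallest added distance is 148.5 NM, inserting between B and C.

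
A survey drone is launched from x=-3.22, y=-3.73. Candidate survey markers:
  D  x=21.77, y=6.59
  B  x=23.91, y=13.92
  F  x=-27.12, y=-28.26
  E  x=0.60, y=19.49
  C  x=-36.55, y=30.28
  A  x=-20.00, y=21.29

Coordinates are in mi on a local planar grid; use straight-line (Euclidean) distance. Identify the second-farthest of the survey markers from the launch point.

F

Distances from the launch point (x=-3.22, y=-3.73):
C: 47.6 mi
F: 34.2 mi
B: 32.4 mi
A: 30.1 mi
D: 27.0 mi
E: 23.5 mi
The second-farthest is F at 34.2 mi.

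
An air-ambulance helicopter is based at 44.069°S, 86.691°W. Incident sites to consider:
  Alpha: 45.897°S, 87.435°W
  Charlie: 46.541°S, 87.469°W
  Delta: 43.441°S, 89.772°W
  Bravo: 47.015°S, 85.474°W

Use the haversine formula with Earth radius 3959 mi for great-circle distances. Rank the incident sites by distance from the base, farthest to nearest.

Bravo, Charlie, Delta, Alpha

Distance from the base at 44.069°S, 86.691°W to each:
Bravo 47.015°S, 85.474°W: 211.9 mi
Charlie 46.541°S, 87.469°W: 174.9 mi
Delta 43.441°S, 89.772°W: 159.8 mi
Alpha 45.897°S, 87.435°W: 131.4 mi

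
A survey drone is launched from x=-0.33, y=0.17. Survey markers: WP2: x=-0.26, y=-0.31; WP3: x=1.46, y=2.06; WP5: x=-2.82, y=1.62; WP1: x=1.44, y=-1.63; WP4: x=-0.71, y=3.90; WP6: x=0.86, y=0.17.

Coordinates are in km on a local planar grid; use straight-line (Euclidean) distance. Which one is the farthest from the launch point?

WP4

Distances from the launch point (x=-0.33, y=0.17):
WP4: 3.7 km
WP5: 2.9 km
WP3: 2.6 km
WP1: 2.5 km
WP6: 1.2 km
WP2: 0.5 km
The farthest is WP4 at 3.7 km.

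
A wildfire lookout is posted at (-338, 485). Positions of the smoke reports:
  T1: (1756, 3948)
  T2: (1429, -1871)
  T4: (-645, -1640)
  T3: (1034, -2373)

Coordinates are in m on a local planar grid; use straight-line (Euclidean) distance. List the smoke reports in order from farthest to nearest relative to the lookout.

T1, T3, T2, T4

Distances from the lookout:
T1 (1756, 3948): 4046.9 m
T3 (1034, -2373): 3170.3 m
T2 (1429, -1871): 2945.0 m
T4 (-645, -1640): 2147.1 m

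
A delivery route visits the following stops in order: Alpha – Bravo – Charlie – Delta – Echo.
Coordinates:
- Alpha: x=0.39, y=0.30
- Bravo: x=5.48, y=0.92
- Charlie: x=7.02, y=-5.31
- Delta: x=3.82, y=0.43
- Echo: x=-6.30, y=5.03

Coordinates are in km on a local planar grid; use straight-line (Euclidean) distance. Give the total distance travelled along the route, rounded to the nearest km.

Leg distances:
Alpha→Bravo: 5.1 km  (cumulative 5.1 km)
Bravo→Charlie: 6.4 km  (cumulative 11.5 km)
Charlie→Delta: 6.6 km  (cumulative 18.1 km)
Delta→Echo: 11.1 km  (cumulative 29.2 km)
Total route length ≈ 29 km.

29 km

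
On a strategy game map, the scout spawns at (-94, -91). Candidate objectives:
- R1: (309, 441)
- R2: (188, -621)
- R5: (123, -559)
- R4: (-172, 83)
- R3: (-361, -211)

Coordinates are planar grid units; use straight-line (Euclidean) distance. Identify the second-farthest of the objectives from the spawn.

R2

Distances from the spawn ((-94, -91)):
R1: 667.4
R2: 600.4
R5: 515.9
R3: 292.7
R4: 190.7
The second-farthest is R2 at 600.4.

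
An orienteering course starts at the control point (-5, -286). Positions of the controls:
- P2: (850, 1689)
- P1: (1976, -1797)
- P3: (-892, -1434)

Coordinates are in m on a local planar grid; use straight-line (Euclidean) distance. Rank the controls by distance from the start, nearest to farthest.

Distances from the start:
P3 (-892, -1434): 1450.7 m
P2 (850, 1689): 2152.1 m
P1 (1976, -1797): 2491.5 m

P3, P2, P1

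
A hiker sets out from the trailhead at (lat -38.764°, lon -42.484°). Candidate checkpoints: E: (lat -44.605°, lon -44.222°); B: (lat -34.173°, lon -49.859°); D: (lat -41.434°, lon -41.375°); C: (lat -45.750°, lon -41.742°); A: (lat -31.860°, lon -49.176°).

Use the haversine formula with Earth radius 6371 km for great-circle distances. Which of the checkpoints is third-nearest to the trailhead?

C

Distance to each, sorted:
D: 311.5 km
E: 665.3 km
C: 779.2 km
B: 833.5 km
A: 978.2 km
The third-nearest is C at 779.2 km.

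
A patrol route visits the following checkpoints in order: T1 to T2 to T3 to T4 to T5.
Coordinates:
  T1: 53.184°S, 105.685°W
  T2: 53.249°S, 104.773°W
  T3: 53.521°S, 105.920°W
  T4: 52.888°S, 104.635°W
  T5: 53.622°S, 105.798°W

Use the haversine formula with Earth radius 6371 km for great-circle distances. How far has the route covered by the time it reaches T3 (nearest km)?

143 km

Leg distances:
T1→T2: 61.2 km  (cumulative 61.2 km)
T2→T3: 81.9 km  (cumulative 143.0 km)
Cumulative distance at T3 ≈ 143 km.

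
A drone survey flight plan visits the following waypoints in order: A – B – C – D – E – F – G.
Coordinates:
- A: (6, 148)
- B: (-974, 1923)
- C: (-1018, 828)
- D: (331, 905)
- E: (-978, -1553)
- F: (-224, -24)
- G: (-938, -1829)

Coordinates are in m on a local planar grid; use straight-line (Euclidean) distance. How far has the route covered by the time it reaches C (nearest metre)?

Leg distances:
A→B: 2027.6 m  (cumulative 2027.6 m)
B→C: 1095.9 m  (cumulative 3123.4 m)
Cumulative distance at C ≈ 3123 m.

3123 m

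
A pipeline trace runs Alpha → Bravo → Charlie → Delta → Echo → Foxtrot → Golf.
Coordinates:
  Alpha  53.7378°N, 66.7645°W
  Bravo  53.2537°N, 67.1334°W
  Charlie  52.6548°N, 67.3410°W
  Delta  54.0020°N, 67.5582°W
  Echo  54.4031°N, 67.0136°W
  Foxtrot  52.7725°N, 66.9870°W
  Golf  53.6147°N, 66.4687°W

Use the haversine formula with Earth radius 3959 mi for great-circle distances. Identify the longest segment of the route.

Leg distances:
Alpha→Bravo: 36.7 mi
Bravo→Charlie: 42.3 mi
Charlie→Delta: 93.5 mi
Delta→Echo: 35.4 mi
Echo→Foxtrot: 112.7 mi
Foxtrot→Golf: 62.0 mi
The longest leg is Echo–Foxtrot at 112.7 mi.

Echo–Foxtrot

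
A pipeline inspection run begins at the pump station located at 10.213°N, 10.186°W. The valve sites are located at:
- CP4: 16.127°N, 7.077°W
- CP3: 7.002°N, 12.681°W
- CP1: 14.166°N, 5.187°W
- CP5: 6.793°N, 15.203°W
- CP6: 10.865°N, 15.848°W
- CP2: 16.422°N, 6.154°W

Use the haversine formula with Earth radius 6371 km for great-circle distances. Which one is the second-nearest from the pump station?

Distances from the pump station (10.213°N, 10.186°W):
CP3: 450.2 km
CP6: 623.2 km
CP5: 670.0 km
CP1: 698.8 km
CP4: 738.7 km
CP2: 816.6 km
The second-nearest is CP6 at 623.2 km.

CP6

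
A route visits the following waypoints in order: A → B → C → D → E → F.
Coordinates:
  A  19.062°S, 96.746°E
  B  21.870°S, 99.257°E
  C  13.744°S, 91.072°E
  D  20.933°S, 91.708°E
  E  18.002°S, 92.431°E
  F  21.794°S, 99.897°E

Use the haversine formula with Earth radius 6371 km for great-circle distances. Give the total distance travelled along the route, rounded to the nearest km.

Leg distances:
A→B: 407.3 km  (cumulative 407.3 km)
B→C: 1251.2 km  (cumulative 1658.5 km)
C→D: 802.2 km  (cumulative 2460.7 km)
D→E: 334.6 km  (cumulative 2795.3 km)
E→F: 887.0 km  (cumulative 3682.3 km)
Total route length ≈ 3682 km.

3682 km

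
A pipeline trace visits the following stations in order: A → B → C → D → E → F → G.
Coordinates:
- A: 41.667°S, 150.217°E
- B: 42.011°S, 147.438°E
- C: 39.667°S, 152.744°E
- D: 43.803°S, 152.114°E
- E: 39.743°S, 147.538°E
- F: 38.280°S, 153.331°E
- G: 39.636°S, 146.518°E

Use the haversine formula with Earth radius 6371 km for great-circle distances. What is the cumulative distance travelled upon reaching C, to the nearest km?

Leg distances:
A→B: 233.4 km  (cumulative 233.4 km)
B→C: 516.7 km  (cumulative 750.1 km)
Cumulative distance at C ≈ 750 km.

750 km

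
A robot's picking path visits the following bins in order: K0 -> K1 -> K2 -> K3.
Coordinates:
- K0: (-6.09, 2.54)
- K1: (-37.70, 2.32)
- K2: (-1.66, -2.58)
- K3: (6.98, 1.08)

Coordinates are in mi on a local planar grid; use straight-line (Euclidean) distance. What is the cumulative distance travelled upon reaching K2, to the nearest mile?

68 mi

Leg distances:
K0→K1: 31.6 mi  (cumulative 31.6 mi)
K1→K2: 36.4 mi  (cumulative 68.0 mi)
Cumulative distance at K2 ≈ 68 mi.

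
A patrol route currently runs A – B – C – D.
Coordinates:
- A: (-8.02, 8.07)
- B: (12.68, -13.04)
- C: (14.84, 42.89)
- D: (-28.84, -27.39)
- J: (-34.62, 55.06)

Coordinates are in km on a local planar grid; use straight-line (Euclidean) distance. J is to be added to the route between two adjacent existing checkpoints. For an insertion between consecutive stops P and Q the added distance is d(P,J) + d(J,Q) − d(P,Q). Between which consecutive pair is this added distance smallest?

between C and D

Added distance for inserting J between each consecutive pair:
A–B: 107.3 km
B–C: 77.9 km
C–D: 50.8 km
Smallest added distance is 50.8 km, inserting between C and D.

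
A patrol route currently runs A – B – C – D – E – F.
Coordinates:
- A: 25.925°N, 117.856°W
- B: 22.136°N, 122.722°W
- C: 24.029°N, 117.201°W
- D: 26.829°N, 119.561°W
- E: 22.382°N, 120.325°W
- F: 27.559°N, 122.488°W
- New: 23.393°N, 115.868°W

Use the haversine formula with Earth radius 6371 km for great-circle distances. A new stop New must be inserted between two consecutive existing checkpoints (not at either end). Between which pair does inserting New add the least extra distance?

Added distance for inserting New between each consecutive pair:
A–B: 413.0 km
B–C: 266.8 km
C–D: 294.8 km
D–E: 502.8 km
E–F: 664.5 km
Smallest added distance is 266.8 km, inserting between B and C.

between B and C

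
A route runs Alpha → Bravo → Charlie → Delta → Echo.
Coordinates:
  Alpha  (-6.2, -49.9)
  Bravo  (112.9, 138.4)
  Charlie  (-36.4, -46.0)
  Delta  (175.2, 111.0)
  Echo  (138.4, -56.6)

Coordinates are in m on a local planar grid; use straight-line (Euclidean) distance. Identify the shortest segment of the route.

Leg distances:
Alpha→Bravo: 222.8 m
Bravo→Charlie: 237.3 m
Charlie→Delta: 263.5 m
Delta→Echo: 171.6 m
The shortest leg is Delta–Echo at 171.6 m.

Delta–Echo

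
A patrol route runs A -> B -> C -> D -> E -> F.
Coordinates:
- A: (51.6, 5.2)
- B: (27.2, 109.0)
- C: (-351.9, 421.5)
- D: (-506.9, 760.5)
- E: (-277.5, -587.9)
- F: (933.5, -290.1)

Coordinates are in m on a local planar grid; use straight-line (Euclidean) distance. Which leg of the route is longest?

D–E

Leg distances:
A→B: 106.6 m
B→C: 491.3 m
C→D: 372.8 m
D→E: 1367.8 m
E→F: 1247.1 m
The longest leg is D–E at 1367.8 m.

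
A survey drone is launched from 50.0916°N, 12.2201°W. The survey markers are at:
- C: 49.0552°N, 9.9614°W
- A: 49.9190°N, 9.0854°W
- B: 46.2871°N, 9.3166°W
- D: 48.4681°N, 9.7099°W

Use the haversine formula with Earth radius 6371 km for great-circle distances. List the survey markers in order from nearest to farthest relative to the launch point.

C, A, D, B

Computing each great-circle distance from 50.0916°N, 12.2201°W:
C 49.0552°N, 9.9614°W: 199.5 km
A 49.9190°N, 9.0854°W: 224.8 km
D 48.4681°N, 9.7099°W: 256.4 km
B 46.2871°N, 9.3166°W: 474.6 km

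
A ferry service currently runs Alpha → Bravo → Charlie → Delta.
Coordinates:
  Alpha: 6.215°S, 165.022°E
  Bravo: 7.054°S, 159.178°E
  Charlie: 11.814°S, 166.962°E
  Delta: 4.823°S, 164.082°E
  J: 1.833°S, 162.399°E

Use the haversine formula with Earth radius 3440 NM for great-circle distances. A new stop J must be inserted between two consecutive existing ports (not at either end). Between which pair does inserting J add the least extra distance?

between Alpha and Bravo

Added distance for inserting J between each consecutive pair:
Alpha–Bravo: 322.2 NM
Bravo–Charlie: 483.6 NM
Charlie–Delta: 410.6 NM
Smallest added distance is 322.2 NM, inserting between Alpha and Bravo.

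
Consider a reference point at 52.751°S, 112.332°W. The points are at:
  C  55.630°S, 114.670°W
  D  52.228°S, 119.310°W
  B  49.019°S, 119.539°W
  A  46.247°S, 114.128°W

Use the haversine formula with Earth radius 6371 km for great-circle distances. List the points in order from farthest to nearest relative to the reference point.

Computing each great-circle distance from 52.751°S, 112.332°W:
A 46.247°S, 114.128°W: 734.7 km
B 49.019°S, 119.539°W: 653.5 km
D 52.228°S, 119.310°W: 475.8 km
C 55.630°S, 114.670°W: 354.4 km

A, B, D, C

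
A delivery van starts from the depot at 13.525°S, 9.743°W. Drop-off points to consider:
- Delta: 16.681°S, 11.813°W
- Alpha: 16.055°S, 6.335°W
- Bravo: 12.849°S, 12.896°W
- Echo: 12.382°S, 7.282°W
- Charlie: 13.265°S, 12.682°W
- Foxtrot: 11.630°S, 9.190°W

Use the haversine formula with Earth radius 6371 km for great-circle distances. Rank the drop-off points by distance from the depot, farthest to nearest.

Distances from the depot:
Alpha 16.055°S, 6.335°W: 461.9 km
Delta 16.681°S, 11.813°W: 415.4 km
Bravo 12.849°S, 12.896°W: 349.5 km
Charlie 13.265°S, 12.682°W: 319.2 km
Echo 12.382°S, 7.282°W: 295.4 km
Foxtrot 11.630°S, 9.190°W: 219.1 km

Alpha, Delta, Bravo, Charlie, Echo, Foxtrot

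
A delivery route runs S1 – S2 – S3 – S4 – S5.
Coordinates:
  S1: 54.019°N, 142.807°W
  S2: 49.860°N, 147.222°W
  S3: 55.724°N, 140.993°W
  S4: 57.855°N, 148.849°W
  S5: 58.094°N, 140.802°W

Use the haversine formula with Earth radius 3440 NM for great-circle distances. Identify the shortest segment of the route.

S4–S5

Leg distances:
S1→S2: 298.3 NM
S2→S3: 418.1 NM
S3→S4: 288.1 NM
S4→S5: 256.5 NM
The shortest leg is S4–S5 at 256.5 NM.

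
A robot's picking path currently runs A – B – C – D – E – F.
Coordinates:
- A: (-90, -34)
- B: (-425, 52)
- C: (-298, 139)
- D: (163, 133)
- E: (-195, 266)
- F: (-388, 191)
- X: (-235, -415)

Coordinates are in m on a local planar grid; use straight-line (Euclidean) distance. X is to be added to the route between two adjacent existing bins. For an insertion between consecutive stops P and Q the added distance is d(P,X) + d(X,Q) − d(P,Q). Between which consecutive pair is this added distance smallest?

Added distance for inserting X between each consecutive pair:
A–B: 566.0 m
B–C: 907.8 m
C–D: 773.8 m
D–E: 977.5 m
E–F: 1100.1 m
Smallest added distance is 566.0 m, inserting between A and B.

between A and B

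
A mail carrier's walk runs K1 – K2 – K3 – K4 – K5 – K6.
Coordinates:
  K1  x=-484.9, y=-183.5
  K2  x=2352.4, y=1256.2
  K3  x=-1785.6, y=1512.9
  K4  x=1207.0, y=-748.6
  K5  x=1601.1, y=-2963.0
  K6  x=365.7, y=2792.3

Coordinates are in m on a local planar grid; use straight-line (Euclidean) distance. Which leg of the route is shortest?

Leg distances:
K1→K2: 3181.7 m
K2→K3: 4146.0 m
K3→K4: 3751.0 m
K4→K5: 2249.2 m
K5→K6: 5886.4 m
The shortest leg is K4–K5 at 2249.2 m.

K4–K5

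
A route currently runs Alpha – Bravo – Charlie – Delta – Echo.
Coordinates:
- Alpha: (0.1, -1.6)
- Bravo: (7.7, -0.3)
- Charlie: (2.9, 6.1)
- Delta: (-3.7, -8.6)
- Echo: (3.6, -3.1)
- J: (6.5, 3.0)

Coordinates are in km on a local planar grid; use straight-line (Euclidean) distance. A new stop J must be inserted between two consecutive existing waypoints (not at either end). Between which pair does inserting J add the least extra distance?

between Bravo and Charlie

Added distance for inserting J between each consecutive pair:
Alpha–Bravo: 3.7 km
Bravo–Charlie: 0.3 km
Charlie–Delta: 4.1 km
Delta–Echo: 13.1 km
Smallest added distance is 0.3 km, inserting between Bravo and Charlie.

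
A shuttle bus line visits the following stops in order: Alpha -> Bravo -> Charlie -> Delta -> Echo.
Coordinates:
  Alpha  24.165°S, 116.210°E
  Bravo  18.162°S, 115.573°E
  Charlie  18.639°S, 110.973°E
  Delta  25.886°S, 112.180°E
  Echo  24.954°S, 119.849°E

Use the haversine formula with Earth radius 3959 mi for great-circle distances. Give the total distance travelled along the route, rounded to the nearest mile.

1710 mi

Leg distances:
Alpha→Bravo: 416.8 mi  (cumulative 416.8 mi)
Bravo→Charlie: 303.4 mi  (cumulative 720.2 mi)
Charlie→Delta: 506.7 mi  (cumulative 1226.9 mi)
Delta→Echo: 482.8 mi  (cumulative 1709.7 mi)
Total route length ≈ 1710 mi.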